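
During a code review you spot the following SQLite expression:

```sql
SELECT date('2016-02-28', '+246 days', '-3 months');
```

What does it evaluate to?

2016-07-31

Applying '+246 days' to 2016-02-28: counting 246 days forward gives 2016-10-31.
Adding -3 months to 2016-10-31 gives 2016-07-31.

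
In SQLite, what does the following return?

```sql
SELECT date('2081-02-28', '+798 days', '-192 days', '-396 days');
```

2081-09-26

Applying '+798 days' to 2081-02-28: counting 798 days forward gives 2083-05-07.
Applying '-192 days' to 2083-05-07: counting 192 days back gives 2082-10-27.
Applying '-396 days' to 2082-10-27: counting 396 days back gives 2081-09-26.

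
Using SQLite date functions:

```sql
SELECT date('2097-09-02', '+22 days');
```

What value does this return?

Advancing 22 more days within September lands on 2097-09-24.

2097-09-24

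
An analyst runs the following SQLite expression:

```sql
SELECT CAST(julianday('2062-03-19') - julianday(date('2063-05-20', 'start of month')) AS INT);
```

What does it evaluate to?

-408

`start of month` rewinds 2063-05-20 to 2063-05-01.
12 days remain in March 2062 after the 19th (31 − 19).
Full months from April 2062 through April 2063 contribute their day counts.
Then 1 day into May 2063.
Total: 12 + 30 + 31 + 30 + 31 + 31 + 30 + 31 + 30 + 31 + 31 + 28 + 31 + 30 + 1 = 408.
The subtraction is earlier − later, so the result is −408 → -408.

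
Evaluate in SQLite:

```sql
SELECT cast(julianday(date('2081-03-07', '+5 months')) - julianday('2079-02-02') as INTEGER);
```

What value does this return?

Adding +5 months to 2081-03-07 gives 2081-08-07.
26 days remain in February 2079 after the 2nd (28 − 2).
Full months from March 2079 through July 2081 contribute their day counts.
Then 7 days into August 2081.
Total: 26 + 31 + 30 + 31 + 30 + 31 + 31 + 30 + 31 + 30 + 31 + 31 + 29 + 31 + 30 + 31 + 30 + 31 + 31 + 30 + 31 + 30 + 31 + 31 + 28 + 31 + 30 + 31 + 30 + 31 + 7 = 917.

917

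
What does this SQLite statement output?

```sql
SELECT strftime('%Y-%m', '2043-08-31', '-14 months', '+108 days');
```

2042-10

First apply '-14 months', '+108 days': 2043-08-31 → 2042-10-17.
`%Y-%m` extracts the year-month: 2042-10.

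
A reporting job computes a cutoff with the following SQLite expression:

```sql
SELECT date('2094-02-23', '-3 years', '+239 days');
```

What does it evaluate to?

Adding -3 years to 2094-02-23 gives 2091-02-23.
Applying '+239 days' to 2091-02-23: counting 239 days forward gives 2091-10-20.

2091-10-20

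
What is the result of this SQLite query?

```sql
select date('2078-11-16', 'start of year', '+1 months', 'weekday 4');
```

2078-02-03

`start of year` rewinds 2078-11-16 to 2078-01-01.
Adding +1 month to 2078-01-01 gives 2078-02-01.
`weekday 4` advances to the next Thursday; 2078-02-01 is a Tuesday, so it moves forward to 2078-02-03.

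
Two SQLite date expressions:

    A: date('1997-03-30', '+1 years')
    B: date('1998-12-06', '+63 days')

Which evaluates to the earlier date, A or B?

A = 1998-03-30.
B = 1999-02-07.
A is earlier.

A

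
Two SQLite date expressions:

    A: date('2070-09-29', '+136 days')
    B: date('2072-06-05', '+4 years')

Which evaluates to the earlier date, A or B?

A = 2071-02-12.
B = 2076-06-05.
A is earlier.

A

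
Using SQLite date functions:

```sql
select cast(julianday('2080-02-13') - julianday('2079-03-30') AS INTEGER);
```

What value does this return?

1 day remains in March 2079 after the 30th (31 − 30).
Full months from April 2079 through January 2080 contribute their day counts.
Then 13 days into February 2080.
Total: 1 + 30 + 31 + 30 + 31 + 31 + 30 + 31 + 30 + 31 + 31 + 13 = 320.

320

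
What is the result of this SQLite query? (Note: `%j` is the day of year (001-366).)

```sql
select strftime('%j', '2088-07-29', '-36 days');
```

175

First apply '-36 days': 2088-07-29 → 2088-06-23.
Day-of-year for 2088-06-23: days since 2088-01-01 inclusive = 175, zero-padded to 175.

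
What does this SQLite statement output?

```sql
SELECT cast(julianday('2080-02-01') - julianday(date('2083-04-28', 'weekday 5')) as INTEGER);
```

-1184

`weekday 5` advances to the next Friday; 2083-04-28 is a Wednesday, so it moves forward to 2083-04-30.
28 days remain in February 2080 after the 1st (29 − 1).
Full months from March 2080 through March 2083 contribute their day counts.
Then 30 days into April 2083.
Total: 28 + 31 + 30 + 31 + 30 + 31 + 31 + 30 + 31 + 30 + 31 + 31 + 28 + 31 + 30 + 31 + 30 + 31 + 31 + 30 + 31 + 30 + 31 + 31 + 28 + 31 + 30 + 31 + 30 + 31 + 31 + 30 + 31 + 30 + 31 + 31 + 28 + 31 + 30 = 1184.
The subtraction is earlier − later, so the result is −1184 → -1184.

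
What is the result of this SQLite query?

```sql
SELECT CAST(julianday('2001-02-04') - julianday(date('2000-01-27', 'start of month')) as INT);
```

400

`start of month` rewinds 2000-01-27 to 2000-01-01.
30 days remain in January 2000 after the 1st (31 − 1).
Full months from February 2000 through January 2001 contribute their day counts.
Then 4 days into February 2001.
Total: 30 + 29 + 31 + 30 + 31 + 30 + 31 + 31 + 30 + 31 + 30 + 31 + 31 + 4 = 400.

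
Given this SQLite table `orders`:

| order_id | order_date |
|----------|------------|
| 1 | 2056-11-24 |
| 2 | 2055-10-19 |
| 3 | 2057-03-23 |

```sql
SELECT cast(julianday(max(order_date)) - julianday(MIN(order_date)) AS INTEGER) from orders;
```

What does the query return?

MIN = 2055-10-19, MAX = 2057-03-23.
12 days remain in October 2055 after the 19th (31 − 19).
Full months from November 2055 through February 2057 contribute their day counts.
Then 23 days into March 2057.
Total: 12 + 30 + 31 + 31 + 29 + 31 + 30 + 31 + 30 + 31 + 31 + 30 + 31 + 30 + 31 + 31 + 28 + 23 = 521.

521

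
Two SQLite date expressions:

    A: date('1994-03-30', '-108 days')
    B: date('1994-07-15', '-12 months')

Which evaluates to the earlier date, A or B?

B

A = 1993-12-12.
B = 1993-07-15.
B is earlier.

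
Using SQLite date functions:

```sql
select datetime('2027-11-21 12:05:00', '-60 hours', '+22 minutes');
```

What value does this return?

2027-11-19 00:27:00

-60 hours from 2027-11-21 12:05:00 is 2027-11-19 00:05:00 (crosses midnight).
+22 minutes from 2027-11-19 00:05:00 is 2027-11-19 00:27:00.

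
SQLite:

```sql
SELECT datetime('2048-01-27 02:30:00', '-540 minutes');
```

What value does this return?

540 minutes = 9h 0m; -540 minutes from 2048-01-27 02:30:00 is 2048-01-26 17:30:00 (crosses midnight).

2048-01-26 17:30:00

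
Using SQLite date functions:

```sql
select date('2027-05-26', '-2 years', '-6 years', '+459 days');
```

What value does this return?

2020-08-27

Adding -2 years to 2027-05-26 gives 2025-05-26.
Adding -6 years to 2025-05-26 gives 2019-05-26.
Applying '+459 days' to 2019-05-26: counting 459 days forward gives 2020-08-27.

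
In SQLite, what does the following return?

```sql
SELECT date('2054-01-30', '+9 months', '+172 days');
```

2055-04-20

Adding +9 months to 2054-01-30 gives 2054-10-30.
Applying '+172 days' to 2054-10-30: counting 172 days forward gives 2055-04-20.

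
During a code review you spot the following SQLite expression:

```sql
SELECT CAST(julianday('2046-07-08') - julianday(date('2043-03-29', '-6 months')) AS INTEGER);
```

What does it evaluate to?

1378

Adding -6 months to 2043-03-29 gives 2042-09-29.
1 day remains in September 2042 after the 29th (30 − 29).
Full months from October 2042 through June 2046 contribute their day counts.
Then 8 days into July 2046.
Total: 1 + 31 + 30 + 31 + 31 + 28 + 31 + 30 + 31 + 30 + 31 + 31 + 30 + 31 + 30 + 31 + 31 + 29 + 31 + 30 + 31 + 30 + 31 + 31 + 30 + 31 + 30 + 31 + 31 + 28 + 31 + 30 + 31 + 30 + 31 + 31 + 30 + 31 + 30 + 31 + 31 + 28 + 31 + 30 + 31 + 30 + 8 = 1378.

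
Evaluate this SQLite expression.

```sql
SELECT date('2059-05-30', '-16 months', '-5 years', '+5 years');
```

Adding -16 months to 2059-05-30 gives 2058-01-30.
Adding -5 years to 2058-01-30 gives 2053-01-30.
Adding +5 years to 2053-01-30 gives 2058-01-30.

2058-01-30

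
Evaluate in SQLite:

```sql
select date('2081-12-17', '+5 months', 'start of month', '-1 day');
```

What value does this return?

Adding +5 months to 2081-12-17 gives 2082-05-17.
`start of month` rewinds 2082-05-17 to 2082-05-01.
Going back 1 day from 2082-05-01 reaches 2082-04-30 (last day of April, 30 days).

2082-04-30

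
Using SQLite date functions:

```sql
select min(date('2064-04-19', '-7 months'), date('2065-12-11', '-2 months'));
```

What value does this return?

date('2064-04-19', '-7 months') → 2063-09-19.
date('2065-12-11', '-2 months') → 2065-10-11.
Earlier of the two is 2063-09-19.

2063-09-19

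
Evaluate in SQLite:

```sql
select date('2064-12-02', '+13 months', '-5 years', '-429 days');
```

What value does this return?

Adding +13 months to 2064-12-02 gives 2066-01-02.
Adding -5 years to 2066-01-02 gives 2061-01-02.
Applying '-429 days' to 2061-01-02: counting 429 days back gives 2059-10-31.

2059-10-31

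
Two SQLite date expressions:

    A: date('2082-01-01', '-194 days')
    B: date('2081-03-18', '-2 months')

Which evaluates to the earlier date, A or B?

A = 2081-06-21.
B = 2081-01-18.
B is earlier.

B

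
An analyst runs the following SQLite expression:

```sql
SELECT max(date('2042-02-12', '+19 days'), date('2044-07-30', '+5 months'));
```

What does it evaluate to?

date('2042-02-12', '+19 days') → 2042-03-03.
date('2044-07-30', '+5 months') → 2044-12-30.
Later of the two is 2044-12-30.

2044-12-30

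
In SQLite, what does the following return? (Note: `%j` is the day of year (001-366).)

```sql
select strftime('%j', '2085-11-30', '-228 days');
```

106

First apply '-228 days': 2085-11-30 → 2085-04-16.
Day-of-year for 2085-04-16: days since 2085-01-01 inclusive = 106, zero-padded to 106.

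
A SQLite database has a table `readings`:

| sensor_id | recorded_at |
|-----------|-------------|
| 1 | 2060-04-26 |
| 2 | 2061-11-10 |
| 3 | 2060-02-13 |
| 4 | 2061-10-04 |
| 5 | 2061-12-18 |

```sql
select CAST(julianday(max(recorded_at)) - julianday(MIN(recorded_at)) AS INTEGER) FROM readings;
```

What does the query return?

MIN = 2060-02-13, MAX = 2061-12-18.
16 days remain in February 2060 after the 13th (29 − 13).
Full months from March 2060 through November 2061 contribute their day counts.
Then 18 days into December 2061.
Total: 16 + 31 + 30 + 31 + 30 + 31 + 31 + 30 + 31 + 30 + 31 + 31 + 28 + 31 + 30 + 31 + 30 + 31 + 31 + 30 + 31 + 30 + 18 = 674.

674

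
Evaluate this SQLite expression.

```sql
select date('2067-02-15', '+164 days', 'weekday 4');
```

Applying '+164 days' to 2067-02-15: counting 164 days forward gives 2067-07-29.
`weekday 4` advances to the next Thursday; 2067-07-29 is a Friday, so it moves forward to 2067-08-04.

2067-08-04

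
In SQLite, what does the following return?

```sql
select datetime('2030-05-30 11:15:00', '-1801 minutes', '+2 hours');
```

1801 minutes = 30h 1m; -1801 minutes from 2030-05-30 11:15:00 is 2030-05-29 05:14:00 (crosses midnight).
+2 hours from 2030-05-29 05:14:00 is 2030-05-29 07:14:00.

2030-05-29 07:14:00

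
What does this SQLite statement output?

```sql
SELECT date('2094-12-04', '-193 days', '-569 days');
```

Applying '-193 days' to 2094-12-04: counting 193 days back gives 2094-05-25.
Applying '-569 days' to 2094-05-25: counting 569 days back gives 2092-11-02.

2092-11-02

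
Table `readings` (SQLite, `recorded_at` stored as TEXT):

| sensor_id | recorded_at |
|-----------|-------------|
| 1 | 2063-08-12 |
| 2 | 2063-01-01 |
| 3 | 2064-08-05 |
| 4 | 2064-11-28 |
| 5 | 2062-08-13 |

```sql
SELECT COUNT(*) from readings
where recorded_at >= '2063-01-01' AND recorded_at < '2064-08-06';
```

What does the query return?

Rows in [2063-01-01, 2064-08-06): 2063-08-12, 2063-01-01, 2064-08-05 → 3 rows.

3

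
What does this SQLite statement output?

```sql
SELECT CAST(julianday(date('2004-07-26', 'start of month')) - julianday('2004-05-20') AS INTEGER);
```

`start of month` rewinds 2004-07-26 to 2004-07-01.
11 days remain in May 2004 after the 20th (31 − 20).
June 2004: 30 days.
Then 1 day into July 2004.
Total: 11 + 30 + 1 = 42.

42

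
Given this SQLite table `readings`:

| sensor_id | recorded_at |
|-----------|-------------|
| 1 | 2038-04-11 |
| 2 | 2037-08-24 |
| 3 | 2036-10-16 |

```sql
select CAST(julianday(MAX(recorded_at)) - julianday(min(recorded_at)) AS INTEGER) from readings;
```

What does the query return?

MIN = 2036-10-16, MAX = 2038-04-11.
15 days remain in October 2036 after the 16th (31 − 16).
Full months from November 2036 through March 2038 contribute their day counts.
Then 11 days into April 2038.
Total: 15 + 30 + 31 + 31 + 28 + 31 + 30 + 31 + 30 + 31 + 31 + 30 + 31 + 30 + 31 + 31 + 28 + 31 + 11 = 542.

542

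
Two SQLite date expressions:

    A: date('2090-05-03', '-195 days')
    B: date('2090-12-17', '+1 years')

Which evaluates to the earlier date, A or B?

A = 2089-10-20.
B = 2091-12-17.
A is earlier.

A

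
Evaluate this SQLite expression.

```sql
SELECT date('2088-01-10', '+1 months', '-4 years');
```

2084-02-10

Adding +1 month to 2088-01-10 gives 2088-02-10.
Adding -4 years to 2088-02-10 gives 2084-02-10.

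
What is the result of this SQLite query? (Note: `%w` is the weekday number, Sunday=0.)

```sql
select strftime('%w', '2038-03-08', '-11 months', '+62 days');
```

First apply '-11 months', '+62 days': 2038-03-08 → 2037-06-09.
2037-06-09 is a Tuesday; with Sunday=0 that is 2.

2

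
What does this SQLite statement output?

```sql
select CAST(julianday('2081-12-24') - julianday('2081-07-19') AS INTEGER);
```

12 days remain in July 2081 after the 19th (31 − 19).
August 2081: 31 days.
September 2081: 30 days.
October 2081: 31 days.
November 2081: 30 days.
Then 24 days into December 2081.
Total: 12 + 31 + 30 + 31 + 30 + 24 = 158.

158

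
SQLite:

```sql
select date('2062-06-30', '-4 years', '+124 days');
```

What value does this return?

Adding -4 years to 2062-06-30 gives 2058-06-30.
Applying '+124 days' to 2058-06-30: counting 124 days forward gives 2058-11-01.

2058-11-01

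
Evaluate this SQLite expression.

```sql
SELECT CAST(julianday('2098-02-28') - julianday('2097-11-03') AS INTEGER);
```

27 days remain in November 2097 after the 3rd (30 − 3).
December 2097: 31 days.
January 2098: 31 days.
Then 28 days into February 2098.
Total: 27 + 31 + 31 + 28 = 117.

117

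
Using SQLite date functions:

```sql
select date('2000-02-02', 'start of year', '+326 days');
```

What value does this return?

2000-11-22

`start of year` rewinds 2000-02-02 to 2000-01-01.
Applying '+326 days' to 2000-01-01: counting 326 days forward gives 2000-11-22.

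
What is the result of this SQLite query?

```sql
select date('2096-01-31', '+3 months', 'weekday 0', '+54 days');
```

Adding +3 months to 2096-01-31 targets 2096-04-31. April 2096 has only 30 days, so SQLite normalizes the 1-day overflow forward to 2096-05-01.
`weekday 0` advances to the next Sunday; 2096-05-01 is a Tuesday, so it moves forward to 2096-05-06.
Applying '+54 days' to 2096-05-06: counting 54 days forward gives 2096-06-29.

2096-06-29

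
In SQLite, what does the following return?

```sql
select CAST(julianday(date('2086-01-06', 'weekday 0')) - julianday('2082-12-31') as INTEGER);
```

1102

`weekday 0` advances to the next Sunday; 2086-01-06 is already a Sunday, so it stays at 2086-01-06.
0 days remain in December 2082 after the 31st (31 − 31).
Full months from January 2083 through December 2085 contribute their day counts.
Then 6 days into January 2086.
Total: 0 + 31 + 28 + 31 + 30 + 31 + 30 + 31 + 31 + 30 + 31 + 30 + 31 + 31 + 29 + 31 + 30 + 31 + 30 + 31 + 31 + 30 + 31 + 30 + 31 + 31 + 28 + 31 + 30 + 31 + 30 + 31 + 31 + 30 + 31 + 30 + 31 + 6 = 1102.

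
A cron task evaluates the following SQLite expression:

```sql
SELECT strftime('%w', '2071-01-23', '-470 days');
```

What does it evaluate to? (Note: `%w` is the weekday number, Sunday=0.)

First apply '-470 days': 2071-01-23 → 2069-10-10.
2069-10-10 is a Thursday; with Sunday=0 that is 4.

4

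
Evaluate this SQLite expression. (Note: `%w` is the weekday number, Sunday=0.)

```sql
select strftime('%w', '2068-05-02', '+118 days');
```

2

First apply '+118 days': 2068-05-02 → 2068-08-28.
2068-08-28 is a Tuesday; with Sunday=0 that is 2.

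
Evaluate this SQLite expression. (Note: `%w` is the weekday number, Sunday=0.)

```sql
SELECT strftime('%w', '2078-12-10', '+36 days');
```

First apply '+36 days': 2078-12-10 → 2079-01-15.
2079-01-15 is a Sunday; with Sunday=0 that is 0.

0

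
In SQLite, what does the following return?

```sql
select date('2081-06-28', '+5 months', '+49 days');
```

Adding +5 months to 2081-06-28 gives 2081-11-28.
Applying '+49 days' to 2081-11-28: counting 49 days forward gives 2082-01-16.

2082-01-16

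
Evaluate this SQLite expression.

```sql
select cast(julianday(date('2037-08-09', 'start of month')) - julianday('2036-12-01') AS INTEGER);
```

`start of month` rewinds 2037-08-09 to 2037-08-01.
30 days remain in December 2036 after the 1st (31 − 1).
Full months from January 2037 through July 2037 contribute their day counts.
Then 1 day into August 2037.
Total: 30 + 31 + 28 + 31 + 30 + 31 + 30 + 31 + 1 = 243.

243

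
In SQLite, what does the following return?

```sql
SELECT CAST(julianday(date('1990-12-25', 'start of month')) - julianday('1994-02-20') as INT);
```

-1177

`start of month` rewinds 1990-12-25 to 1990-12-01.
30 days remain in December 1990 after the 1st (31 − 1).
Full months from January 1991 through January 1994 contribute their day counts.
Then 20 days into February 1994.
Total: 30 + 31 + 28 + 31 + 30 + 31 + 30 + 31 + 31 + 30 + 31 + 30 + 31 + 31 + 29 + 31 + 30 + 31 + 30 + 31 + 31 + 30 + 31 + 30 + 31 + 31 + 28 + 31 + 30 + 31 + 30 + 31 + 31 + 30 + 31 + 30 + 31 + 31 + 20 = 1177.
The subtraction is earlier − later, so the result is −1177 → -1177.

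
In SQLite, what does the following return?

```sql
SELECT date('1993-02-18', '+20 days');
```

February 1993 has 28 days; 10 remain after the 18th, so 11 days reach 1993-03-01.
Advancing 9 more days within March lands on 1993-03-10.

1993-03-10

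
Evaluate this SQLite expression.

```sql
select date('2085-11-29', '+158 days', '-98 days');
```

2086-01-28

Applying '+158 days' to 2085-11-29: counting 158 days forward gives 2086-05-06.
Applying '-98 days' to 2086-05-06: counting 98 days back gives 2086-01-28.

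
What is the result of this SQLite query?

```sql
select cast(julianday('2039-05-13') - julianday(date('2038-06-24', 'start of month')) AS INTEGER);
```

346

`start of month` rewinds 2038-06-24 to 2038-06-01.
29 days remain in June 2038 after the 1st (30 − 1).
Full months from July 2038 through April 2039 contribute their day counts.
Then 13 days into May 2039.
Total: 29 + 31 + 31 + 30 + 31 + 30 + 31 + 31 + 28 + 31 + 30 + 13 = 346.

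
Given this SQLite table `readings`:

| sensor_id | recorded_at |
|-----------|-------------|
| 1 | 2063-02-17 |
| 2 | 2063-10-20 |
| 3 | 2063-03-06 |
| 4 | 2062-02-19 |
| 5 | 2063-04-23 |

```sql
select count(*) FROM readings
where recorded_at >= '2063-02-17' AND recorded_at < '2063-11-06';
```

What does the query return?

4

Rows in [2063-02-17, 2063-11-06): 2063-02-17, 2063-10-20, 2063-03-06, 2063-04-23 → 4 rows.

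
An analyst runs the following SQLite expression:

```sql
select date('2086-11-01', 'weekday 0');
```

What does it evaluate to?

2086-11-03

`weekday 0` advances to the next Sunday; 2086-11-01 is a Friday, so it moves forward to 2086-11-03.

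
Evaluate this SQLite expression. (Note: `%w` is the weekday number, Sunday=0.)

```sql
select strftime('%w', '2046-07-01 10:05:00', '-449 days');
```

First apply '-449 days': 2046-07-01 10:05:00 → 2045-04-08 10:05:00.
2045-04-08 is a Saturday; with Sunday=0 that is 6.

6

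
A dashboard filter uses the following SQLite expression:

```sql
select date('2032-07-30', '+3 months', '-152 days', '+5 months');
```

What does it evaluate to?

Adding +3 months to 2032-07-30 gives 2032-10-30.
Applying '-152 days' to 2032-10-30: counting 152 days back gives 2032-05-31.
Adding +5 months to 2032-05-31 gives 2032-10-31.

2032-10-31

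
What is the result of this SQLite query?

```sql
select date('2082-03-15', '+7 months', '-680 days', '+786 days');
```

Adding +7 months to 2082-03-15 gives 2082-10-15.
Applying '-680 days' to 2082-10-15: counting 680 days back gives 2080-12-04.
Applying '+786 days' to 2080-12-04: counting 786 days forward gives 2083-01-29.

2083-01-29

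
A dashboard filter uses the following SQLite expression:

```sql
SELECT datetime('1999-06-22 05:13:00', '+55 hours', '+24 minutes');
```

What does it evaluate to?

+55 hours from 1999-06-22 05:13:00 is 1999-06-24 12:13:00 (crosses midnight).
+24 minutes from 1999-06-24 12:13:00 is 1999-06-24 12:37:00.

1999-06-24 12:37:00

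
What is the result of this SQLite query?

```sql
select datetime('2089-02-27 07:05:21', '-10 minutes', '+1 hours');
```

2089-02-27 07:55:21

-10 minutes from 2089-02-27 07:05:21 is 2089-02-27 06:55:21.
+1 hours from 2089-02-27 06:55:21 is 2089-02-27 07:55:21.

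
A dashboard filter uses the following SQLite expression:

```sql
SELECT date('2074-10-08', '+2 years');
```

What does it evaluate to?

Adding +2 years to 2074-10-08 gives 2076-10-08.

2076-10-08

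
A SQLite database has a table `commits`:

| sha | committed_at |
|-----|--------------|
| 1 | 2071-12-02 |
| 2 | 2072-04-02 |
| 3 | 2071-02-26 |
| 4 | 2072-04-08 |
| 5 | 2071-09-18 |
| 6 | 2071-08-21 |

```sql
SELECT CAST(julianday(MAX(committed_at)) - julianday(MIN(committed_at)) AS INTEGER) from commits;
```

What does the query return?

407

MIN = 2071-02-26, MAX = 2072-04-08.
2 days remain in February 2071 after the 26th (28 − 26).
Full months from March 2071 through March 2072 contribute their day counts.
Then 8 days into April 2072.
Total: 2 + 31 + 30 + 31 + 30 + 31 + 31 + 30 + 31 + 30 + 31 + 31 + 29 + 31 + 8 = 407.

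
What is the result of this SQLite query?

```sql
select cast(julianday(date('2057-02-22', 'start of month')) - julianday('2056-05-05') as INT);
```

272

`start of month` rewinds 2057-02-22 to 2057-02-01.
26 days remain in May 2056 after the 5th (31 − 5).
Full months from June 2056 through January 2057 contribute their day counts.
Then 1 day into February 2057.
Total: 26 + 30 + 31 + 31 + 30 + 31 + 30 + 31 + 31 + 1 = 272.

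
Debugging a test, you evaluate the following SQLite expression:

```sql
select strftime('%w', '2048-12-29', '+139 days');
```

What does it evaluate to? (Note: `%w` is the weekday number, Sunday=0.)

First apply '+139 days': 2048-12-29 → 2049-05-17.
2049-05-17 is a Monday; with Sunday=0 that is 1.

1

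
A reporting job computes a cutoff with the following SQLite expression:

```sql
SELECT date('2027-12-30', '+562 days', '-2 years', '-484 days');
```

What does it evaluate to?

2026-03-17

Applying '+562 days' to 2027-12-30: counting 562 days forward gives 2029-07-14.
Adding -2 years to 2029-07-14 gives 2027-07-14.
Applying '-484 days' to 2027-07-14: counting 484 days back gives 2026-03-17.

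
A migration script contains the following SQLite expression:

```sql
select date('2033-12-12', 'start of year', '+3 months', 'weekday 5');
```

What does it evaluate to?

2033-04-01

`start of year` rewinds 2033-12-12 to 2033-01-01.
Adding +3 months to 2033-01-01 gives 2033-04-01.
`weekday 5` advances to the next Friday; 2033-04-01 is already a Friday, so it stays at 2033-04-01.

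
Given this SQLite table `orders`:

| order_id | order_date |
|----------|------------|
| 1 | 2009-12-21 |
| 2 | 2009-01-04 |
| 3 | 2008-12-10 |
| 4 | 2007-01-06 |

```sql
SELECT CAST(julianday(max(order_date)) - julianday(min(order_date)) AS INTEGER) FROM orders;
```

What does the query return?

MIN = 2007-01-06, MAX = 2009-12-21.
25 days remain in January 2007 after the 6th (31 − 6).
Full months from February 2007 through November 2009 contribute their day counts.
Then 21 days into December 2009.
Total: 25 + 28 + 31 + 30 + 31 + 30 + 31 + 31 + 30 + 31 + 30 + 31 + 31 + 29 + 31 + 30 + 31 + 30 + 31 + 31 + 30 + 31 + 30 + 31 + 31 + 28 + 31 + 30 + 31 + 30 + 31 + 31 + 30 + 31 + 30 + 21 = 1080.

1080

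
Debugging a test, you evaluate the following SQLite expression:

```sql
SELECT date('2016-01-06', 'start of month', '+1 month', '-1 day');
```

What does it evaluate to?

2016-01-31

`start of month` rewinds 2016-01-06 to 2016-01-01.
Adding +1 month to 2016-01-01 gives 2016-02-01.
Going back 1 day from 2016-02-01 reaches 2016-01-31 (last day of January, 31 days).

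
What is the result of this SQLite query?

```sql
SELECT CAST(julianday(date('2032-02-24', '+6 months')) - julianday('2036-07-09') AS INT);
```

Adding +6 months to 2032-02-24 gives 2032-08-24.
7 days remain in August 2032 after the 24th (31 − 24).
Full months from September 2032 through June 2036 contribute their day counts.
Then 9 days into July 2036.
Total: 7 + 30 + 31 + 30 + 31 + 31 + 28 + 31 + 30 + 31 + 30 + 31 + 31 + 30 + 31 + 30 + 31 + 31 + 28 + 31 + 30 + 31 + 30 + 31 + 31 + 30 + 31 + 30 + 31 + 31 + 28 + 31 + 30 + 31 + 30 + 31 + 31 + 30 + 31 + 30 + 31 + 31 + 29 + 31 + 30 + 31 + 30 + 9 = 1415.
The subtraction is earlier − later, so the result is −1415 → -1415.

-1415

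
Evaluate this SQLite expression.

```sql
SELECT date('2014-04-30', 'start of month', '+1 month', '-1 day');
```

`start of month` rewinds 2014-04-30 to 2014-04-01.
Adding +1 month to 2014-04-01 gives 2014-05-01.
Going back 1 day from 2014-05-01 reaches 2014-04-30 (last day of April, 30 days).

2014-04-30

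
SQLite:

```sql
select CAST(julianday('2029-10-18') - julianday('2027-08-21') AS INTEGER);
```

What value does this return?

10 days remain in August 2027 after the 21st (31 − 21).
Full months from September 2027 through September 2029 contribute their day counts.
Then 18 days into October 2029.
Total: 10 + 30 + 31 + 30 + 31 + 31 + 29 + 31 + 30 + 31 + 30 + 31 + 31 + 30 + 31 + 30 + 31 + 31 + 28 + 31 + 30 + 31 + 30 + 31 + 31 + 30 + 18 = 789.

789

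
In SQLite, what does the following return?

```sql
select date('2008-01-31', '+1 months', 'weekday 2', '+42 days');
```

2008-04-15

Adding +1 month to 2008-01-31 targets 2008-02-31. February 2008 has only 29 days, so SQLite normalizes the 2-day overflow forward to 2008-03-02.
`weekday 2` advances to the next Tuesday; 2008-03-02 is a Sunday, so it moves forward to 2008-03-04.
Applying '+42 days' to 2008-03-04: counting 42 days forward gives 2008-04-15.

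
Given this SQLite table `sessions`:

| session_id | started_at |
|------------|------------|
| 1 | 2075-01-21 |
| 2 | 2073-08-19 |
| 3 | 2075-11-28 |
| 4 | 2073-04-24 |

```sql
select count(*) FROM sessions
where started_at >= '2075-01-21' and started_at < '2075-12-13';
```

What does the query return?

2

Rows in [2075-01-21, 2075-12-13): 2075-01-21, 2075-11-28 → 2 rows.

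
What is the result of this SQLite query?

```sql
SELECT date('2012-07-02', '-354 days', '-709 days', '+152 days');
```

2010-01-03

Applying '-354 days' to 2012-07-02: counting 354 days back gives 2011-07-14.
Applying '-709 days' to 2011-07-14: counting 709 days back gives 2009-08-04.
Applying '+152 days' to 2009-08-04: counting 152 days forward gives 2010-01-03.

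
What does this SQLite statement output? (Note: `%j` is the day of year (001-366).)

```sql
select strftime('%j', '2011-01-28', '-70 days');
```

323

First apply '-70 days': 2011-01-28 → 2010-11-19.
Day-of-year for 2010-11-19: days since 2010-01-01 inclusive = 323, zero-padded to 323.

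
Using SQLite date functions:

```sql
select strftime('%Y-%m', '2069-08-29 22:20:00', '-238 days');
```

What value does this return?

2069-01

First apply '-238 days': 2069-08-29 22:20:00 → 2069-01-03 22:20:00.
`%Y-%m` extracts the year-month: 2069-01.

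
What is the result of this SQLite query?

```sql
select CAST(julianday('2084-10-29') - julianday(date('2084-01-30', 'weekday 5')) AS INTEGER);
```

268

`weekday 5` advances to the next Friday; 2084-01-30 is a Sunday, so it moves forward to 2084-02-04.
25 days remain in February 2084 after the 4th (29 − 4).
Full months from March 2084 through September 2084 contribute their day counts.
Then 29 days into October 2084.
Total: 25 + 31 + 30 + 31 + 30 + 31 + 31 + 30 + 29 = 268.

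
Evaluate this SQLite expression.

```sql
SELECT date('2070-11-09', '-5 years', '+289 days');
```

Adding -5 years to 2070-11-09 gives 2065-11-09.
Applying '+289 days' to 2065-11-09: counting 289 days forward gives 2066-08-25.

2066-08-25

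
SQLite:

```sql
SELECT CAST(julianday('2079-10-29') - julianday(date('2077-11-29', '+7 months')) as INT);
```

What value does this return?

Adding +7 months to 2077-11-29 gives 2078-06-29.
1 day remains in June 2078 after the 29th (30 − 29).
Full months from July 2078 through September 2079 contribute their day counts.
Then 29 days into October 2079.
Total: 1 + 31 + 31 + 30 + 31 + 30 + 31 + 31 + 28 + 31 + 30 + 31 + 30 + 31 + 31 + 30 + 29 = 487.

487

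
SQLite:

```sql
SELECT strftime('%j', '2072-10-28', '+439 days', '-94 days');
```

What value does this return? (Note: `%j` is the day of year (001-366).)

First apply '+439 days', '-94 days': 2072-10-28 → 2073-10-08.
Day-of-year for 2073-10-08: days since 2073-01-01 inclusive = 281, zero-padded to 281.

281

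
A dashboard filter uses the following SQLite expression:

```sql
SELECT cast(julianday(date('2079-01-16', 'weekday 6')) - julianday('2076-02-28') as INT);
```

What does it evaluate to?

`weekday 6` advances to the next Saturday; 2079-01-16 is a Monday, so it moves forward to 2079-01-21.
1 day remains in February 2076 after the 28th (29 − 28).
Full months from March 2076 through December 2078 contribute their day counts.
Then 21 days into January 2079.
Total: 1 + 31 + 30 + 31 + 30 + 31 + 31 + 30 + 31 + 30 + 31 + 31 + 28 + 31 + 30 + 31 + 30 + 31 + 31 + 30 + 31 + 30 + 31 + 31 + 28 + 31 + 30 + 31 + 30 + 31 + 31 + 30 + 31 + 30 + 31 + 21 = 1058.

1058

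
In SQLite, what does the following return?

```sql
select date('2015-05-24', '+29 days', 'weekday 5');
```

2015-06-26

May 2015 has 31 days; 7 remain after the 24th, so 8 days reach 2015-06-01.
Advancing 21 more days within June lands on 2015-06-22.
`weekday 5` advances to the next Friday; 2015-06-22 is a Monday, so it moves forward to 2015-06-26.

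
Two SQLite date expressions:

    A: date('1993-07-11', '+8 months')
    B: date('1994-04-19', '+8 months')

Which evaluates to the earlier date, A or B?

A

A = 1994-03-11.
B = 1994-12-19.
A is earlier.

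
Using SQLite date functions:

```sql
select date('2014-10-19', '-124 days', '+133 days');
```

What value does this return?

2014-10-28

Applying '-124 days' to 2014-10-19: counting 124 days back gives 2014-06-17.
Applying '+133 days' to 2014-06-17: counting 133 days forward gives 2014-10-28.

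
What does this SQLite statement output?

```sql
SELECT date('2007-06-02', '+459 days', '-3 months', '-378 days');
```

2007-05-22

Applying '+459 days' to 2007-06-02: counting 459 days forward gives 2008-09-03.
Adding -3 months to 2008-09-03 gives 2008-06-03.
Applying '-378 days' to 2008-06-03: counting 378 days back gives 2007-05-22.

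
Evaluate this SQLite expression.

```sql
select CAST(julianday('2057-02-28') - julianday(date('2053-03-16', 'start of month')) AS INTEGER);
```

`start of month` rewinds 2053-03-16 to 2053-03-01.
30 days remain in March 2053 after the 1st (31 − 1).
Full months from April 2053 through January 2057 contribute their day counts.
Then 28 days into February 2057.
Total: 30 + 30 + 31 + 30 + 31 + 31 + 30 + 31 + 30 + 31 + 31 + 28 + 31 + 30 + 31 + 30 + 31 + 31 + 30 + 31 + 30 + 31 + 31 + 28 + 31 + 30 + 31 + 30 + 31 + 31 + 30 + 31 + 30 + 31 + 31 + 29 + 31 + 30 + 31 + 30 + 31 + 31 + 30 + 31 + 30 + 31 + 31 + 28 = 1460.

1460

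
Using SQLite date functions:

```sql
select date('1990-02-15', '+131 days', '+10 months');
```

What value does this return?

Applying '+131 days' to 1990-02-15: counting 131 days forward gives 1990-06-26.
Adding +10 months to 1990-06-26 gives 1991-04-26.

1991-04-26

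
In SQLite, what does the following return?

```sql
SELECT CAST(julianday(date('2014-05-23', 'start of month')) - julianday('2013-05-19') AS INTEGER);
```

`start of month` rewinds 2014-05-23 to 2014-05-01.
12 days remain in May 2013 after the 19th (31 − 19).
Full months from June 2013 through April 2014 contribute their day counts.
Then 1 day into May 2014.
Total: 12 + 30 + 31 + 31 + 30 + 31 + 30 + 31 + 31 + 28 + 31 + 30 + 1 = 347.

347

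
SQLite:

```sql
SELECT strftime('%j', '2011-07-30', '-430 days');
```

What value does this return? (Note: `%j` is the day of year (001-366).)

146

First apply '-430 days': 2011-07-30 → 2010-05-26.
Day-of-year for 2010-05-26: days since 2010-01-01 inclusive = 146, zero-padded to 146.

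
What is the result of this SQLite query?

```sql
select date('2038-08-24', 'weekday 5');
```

`weekday 5` advances to the next Friday; 2038-08-24 is a Tuesday, so it moves forward to 2038-08-27.

2038-08-27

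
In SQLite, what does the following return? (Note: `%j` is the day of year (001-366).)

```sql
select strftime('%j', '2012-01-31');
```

Day-of-year for 2012-01-31: days since 2012-01-01 inclusive = 31, zero-padded to 031.

031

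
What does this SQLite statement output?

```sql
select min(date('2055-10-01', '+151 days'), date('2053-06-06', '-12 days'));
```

date('2055-10-01', '+151 days') → 2056-02-29.
date('2053-06-06', '-12 days') → 2053-05-25.
Earlier of the two is 2053-05-25.

2053-05-25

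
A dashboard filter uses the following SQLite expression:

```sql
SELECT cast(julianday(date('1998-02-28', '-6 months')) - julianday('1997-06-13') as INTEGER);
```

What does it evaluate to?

76

Adding -6 months to 1998-02-28 gives 1997-08-28.
17 days remain in June 1997 after the 13th (30 − 13).
July 1997: 31 days.
Then 28 days into August 1997.
Total: 17 + 31 + 28 = 76.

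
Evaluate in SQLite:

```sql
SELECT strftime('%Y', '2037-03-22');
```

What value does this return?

2037

`%Y` extracts the 4-digit year: 2037.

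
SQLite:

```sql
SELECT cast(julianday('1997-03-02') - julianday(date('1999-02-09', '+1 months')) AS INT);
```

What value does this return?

Adding +1 month to 1999-02-09 gives 1999-03-09.
29 days remain in March 1997 after the 2nd (31 − 2).
Full months from April 1997 through February 1999 contribute their day counts.
Then 9 days into March 1999.
Total: 29 + 30 + 31 + 30 + 31 + 31 + 30 + 31 + 30 + 31 + 31 + 28 + 31 + 30 + 31 + 30 + 31 + 31 + 30 + 31 + 30 + 31 + 31 + 28 + 9 = 737.
The subtraction is earlier − later, so the result is −737 → -737.

-737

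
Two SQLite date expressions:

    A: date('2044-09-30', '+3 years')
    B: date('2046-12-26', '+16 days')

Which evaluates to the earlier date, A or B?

A = 2047-09-30.
B = 2047-01-11.
B is earlier.

B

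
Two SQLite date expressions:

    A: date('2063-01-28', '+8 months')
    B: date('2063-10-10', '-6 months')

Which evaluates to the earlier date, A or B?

A = 2063-09-28.
B = 2063-04-10.
B is earlier.

B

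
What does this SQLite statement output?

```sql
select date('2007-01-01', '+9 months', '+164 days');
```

Adding +9 months to 2007-01-01 gives 2007-10-01.
Applying '+164 days' to 2007-10-01: counting 164 days forward gives 2008-03-13.

2008-03-13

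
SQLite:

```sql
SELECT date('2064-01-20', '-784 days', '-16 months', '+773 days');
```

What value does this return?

2062-09-08

Applying '-784 days' to 2064-01-20: counting 784 days back gives 2061-11-27.
Adding -16 months to 2061-11-27 gives 2060-07-27.
Applying '+773 days' to 2060-07-27: counting 773 days forward gives 2062-09-08.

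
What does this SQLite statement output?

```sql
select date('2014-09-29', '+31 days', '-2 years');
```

2012-10-30

September 2014 has 30 days; 1 remain after the 29th, so 2 days reach 2014-10-01.
Advancing 29 more days within October lands on 2014-10-30.
Adding -2 years to 2014-10-30 gives 2012-10-30.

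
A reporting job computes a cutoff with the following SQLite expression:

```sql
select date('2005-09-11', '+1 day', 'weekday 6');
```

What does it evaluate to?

Advancing 1 more day within September lands on 2005-09-12.
`weekday 6` advances to the next Saturday; 2005-09-12 is a Monday, so it moves forward to 2005-09-17.

2005-09-17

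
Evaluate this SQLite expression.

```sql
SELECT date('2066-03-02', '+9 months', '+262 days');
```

Adding +9 months to 2066-03-02 gives 2066-12-02.
Applying '+262 days' to 2066-12-02: counting 262 days forward gives 2067-08-21.

2067-08-21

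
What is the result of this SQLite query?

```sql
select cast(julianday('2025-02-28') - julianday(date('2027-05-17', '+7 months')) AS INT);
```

-1022

Adding +7 months to 2027-05-17 gives 2027-12-17.
0 days remain in February 2025 after the 28th (28 − 28).
Full months from March 2025 through November 2027 contribute their day counts.
Then 17 days into December 2027.
Total: 0 + 31 + 30 + 31 + 30 + 31 + 31 + 30 + 31 + 30 + 31 + 31 + 28 + 31 + 30 + 31 + 30 + 31 + 31 + 30 + 31 + 30 + 31 + 31 + 28 + 31 + 30 + 31 + 30 + 31 + 31 + 30 + 31 + 30 + 17 = 1022.
The subtraction is earlier − later, so the result is −1022 → -1022.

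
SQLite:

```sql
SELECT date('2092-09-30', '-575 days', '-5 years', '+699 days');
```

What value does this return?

Applying '-575 days' to 2092-09-30: counting 575 days back gives 2091-03-05.
Adding -5 years to 2091-03-05 gives 2086-03-05.
Applying '+699 days' to 2086-03-05: counting 699 days forward gives 2088-02-02.

2088-02-02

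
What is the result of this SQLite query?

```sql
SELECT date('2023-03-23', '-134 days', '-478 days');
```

2021-07-19

Applying '-134 days' to 2023-03-23: counting 134 days back gives 2022-11-09.
Applying '-478 days' to 2022-11-09: counting 478 days back gives 2021-07-19.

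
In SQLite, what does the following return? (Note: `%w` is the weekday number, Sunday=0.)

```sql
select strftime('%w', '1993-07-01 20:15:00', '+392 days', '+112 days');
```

4

First apply '+392 days', '+112 days': 1993-07-01 20:15:00 → 1994-11-17 20:15:00.
1994-11-17 is a Thursday; with Sunday=0 that is 4.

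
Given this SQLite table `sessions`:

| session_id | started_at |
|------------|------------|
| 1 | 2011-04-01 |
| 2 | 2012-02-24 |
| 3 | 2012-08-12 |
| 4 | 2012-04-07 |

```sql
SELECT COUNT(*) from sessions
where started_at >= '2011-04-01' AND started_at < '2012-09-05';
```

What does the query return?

Rows in [2011-04-01, 2012-09-05): 2011-04-01, 2012-02-24, 2012-08-12, 2012-04-07 → 4 rows.

4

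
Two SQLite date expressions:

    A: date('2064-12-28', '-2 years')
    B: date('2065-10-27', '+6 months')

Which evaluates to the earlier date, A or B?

A = 2062-12-28.
B = 2066-04-27.
A is earlier.

A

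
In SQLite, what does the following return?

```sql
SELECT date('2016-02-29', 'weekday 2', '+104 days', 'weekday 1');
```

2016-06-13

`weekday 2` advances to the next Tuesday; 2016-02-29 is a Monday, so it moves forward to 2016-03-01.
Applying '+104 days' to 2016-03-01: counting 104 days forward gives 2016-06-13.
`weekday 1` advances to the next Monday; 2016-06-13 is already a Monday, so it stays at 2016-06-13.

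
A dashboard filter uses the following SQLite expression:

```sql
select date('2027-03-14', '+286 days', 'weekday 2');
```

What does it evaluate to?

Applying '+286 days' to 2027-03-14: counting 286 days forward gives 2027-12-25.
`weekday 2` advances to the next Tuesday; 2027-12-25 is a Saturday, so it moves forward to 2027-12-28.

2027-12-28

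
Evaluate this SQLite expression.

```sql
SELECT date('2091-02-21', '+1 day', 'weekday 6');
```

Advancing 1 more day within February lands on 2091-02-22.
`weekday 6` advances to the next Saturday; 2091-02-22 is a Thursday, so it moves forward to 2091-02-24.

2091-02-24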